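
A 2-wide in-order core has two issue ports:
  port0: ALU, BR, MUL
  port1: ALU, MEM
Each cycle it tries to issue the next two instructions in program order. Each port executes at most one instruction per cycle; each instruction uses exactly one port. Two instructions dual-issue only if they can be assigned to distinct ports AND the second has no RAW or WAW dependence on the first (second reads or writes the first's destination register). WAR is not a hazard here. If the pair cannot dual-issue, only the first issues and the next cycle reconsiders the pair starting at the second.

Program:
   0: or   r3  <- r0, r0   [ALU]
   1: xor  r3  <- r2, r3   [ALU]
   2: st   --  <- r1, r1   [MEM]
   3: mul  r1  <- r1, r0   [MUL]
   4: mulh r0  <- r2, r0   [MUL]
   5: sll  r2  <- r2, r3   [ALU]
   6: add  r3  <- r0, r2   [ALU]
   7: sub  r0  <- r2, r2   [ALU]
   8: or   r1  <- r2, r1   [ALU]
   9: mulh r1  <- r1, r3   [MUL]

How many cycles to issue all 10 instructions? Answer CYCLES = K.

#0 head=0: or.ALU i0 RAW+WAW r3
#1 head=1: xor.ALU;st.MEM i1,i2 2-wide
#2 head=3: mul.MUL i3 no-port MUL/MUL
#3 head=4: mulh.MUL;sll.ALU i4,i5 2-wide
#4 head=6: add.ALU;sub.ALU i6,i7 2-wide
#5 head=8: or.ALU i8 RAW+WAW r1
#6 head=9: mulh.MUL i9 tail

CYCLES = 7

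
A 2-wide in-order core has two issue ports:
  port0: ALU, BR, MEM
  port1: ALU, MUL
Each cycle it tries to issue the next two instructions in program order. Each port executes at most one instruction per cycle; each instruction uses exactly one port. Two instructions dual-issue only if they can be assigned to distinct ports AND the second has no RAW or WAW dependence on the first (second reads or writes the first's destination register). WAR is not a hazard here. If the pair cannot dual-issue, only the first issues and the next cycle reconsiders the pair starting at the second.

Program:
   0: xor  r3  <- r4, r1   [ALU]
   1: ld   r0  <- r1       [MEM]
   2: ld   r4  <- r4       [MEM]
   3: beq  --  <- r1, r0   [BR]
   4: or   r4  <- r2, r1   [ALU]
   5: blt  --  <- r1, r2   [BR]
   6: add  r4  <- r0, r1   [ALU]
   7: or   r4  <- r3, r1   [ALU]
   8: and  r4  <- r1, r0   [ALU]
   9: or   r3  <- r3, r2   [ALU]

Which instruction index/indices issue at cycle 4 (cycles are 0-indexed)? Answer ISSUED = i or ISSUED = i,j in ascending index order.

ISSUED = 7

t=0 i0/i1:xor+ld ; pair
t=1 i2:ld ; no-port MEM/BR
t=2 i3/i4:beq+or ; pair
t=3 i5/i6:blt+add ; pair
t=4 i7:or ; WAW r4
t=5 i8/i9:and+or ; pair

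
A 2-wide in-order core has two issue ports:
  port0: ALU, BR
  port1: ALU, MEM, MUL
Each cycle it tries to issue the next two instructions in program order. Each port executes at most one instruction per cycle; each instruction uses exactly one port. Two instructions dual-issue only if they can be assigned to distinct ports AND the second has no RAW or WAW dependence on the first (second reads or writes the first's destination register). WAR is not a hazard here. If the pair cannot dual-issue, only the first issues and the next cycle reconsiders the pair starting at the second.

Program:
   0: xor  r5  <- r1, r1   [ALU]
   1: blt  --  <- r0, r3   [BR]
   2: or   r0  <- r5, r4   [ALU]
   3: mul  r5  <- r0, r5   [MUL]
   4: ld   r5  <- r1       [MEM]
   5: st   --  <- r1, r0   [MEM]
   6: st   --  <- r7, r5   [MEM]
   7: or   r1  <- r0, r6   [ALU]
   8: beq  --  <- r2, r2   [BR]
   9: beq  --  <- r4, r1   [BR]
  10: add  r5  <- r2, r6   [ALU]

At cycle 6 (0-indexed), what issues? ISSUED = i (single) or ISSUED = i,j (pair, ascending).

ISSUED = 8

[0] i0+i1  xor+blt  -- pair
[1] i2  or  -- RAW r0
[2] i3  mul  -- no-port MUL/MEM
[3] i4  ld  -- no-port MEM/MEM
[4] i5  st  -- no-port MEM/MEM
[5] i6+i7  st+or  -- pair
[6] i8  beq  -- no-port BR/BR
[7] i9+i10  beq+add  -- pair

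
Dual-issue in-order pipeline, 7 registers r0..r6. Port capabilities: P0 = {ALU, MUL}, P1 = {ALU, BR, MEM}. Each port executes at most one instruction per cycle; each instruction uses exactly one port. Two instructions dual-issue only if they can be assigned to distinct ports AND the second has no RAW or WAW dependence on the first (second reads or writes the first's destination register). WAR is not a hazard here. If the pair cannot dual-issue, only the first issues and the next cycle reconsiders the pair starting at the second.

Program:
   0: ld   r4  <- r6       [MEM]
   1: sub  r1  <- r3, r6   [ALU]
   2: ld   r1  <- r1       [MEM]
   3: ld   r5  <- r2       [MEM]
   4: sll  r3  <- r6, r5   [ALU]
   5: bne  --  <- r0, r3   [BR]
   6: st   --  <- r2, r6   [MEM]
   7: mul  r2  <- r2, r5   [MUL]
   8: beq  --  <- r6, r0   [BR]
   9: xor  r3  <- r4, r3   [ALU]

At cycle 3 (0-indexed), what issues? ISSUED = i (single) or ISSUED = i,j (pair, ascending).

  cy0 -> i0+i1 (ld+sub) pair
  cy1 -> i2 (ld) no-port MEM/MEM
  cy2 -> i3 (ld) RAW r5
  cy3 -> i4 (sll) RAW r3
  cy4 -> i5 (bne) no-port BR/MEM
  cy5 -> i6+i7 (st+mul) pair
  cy6 -> i8+i9 (beq+xor) pair

ISSUED = 4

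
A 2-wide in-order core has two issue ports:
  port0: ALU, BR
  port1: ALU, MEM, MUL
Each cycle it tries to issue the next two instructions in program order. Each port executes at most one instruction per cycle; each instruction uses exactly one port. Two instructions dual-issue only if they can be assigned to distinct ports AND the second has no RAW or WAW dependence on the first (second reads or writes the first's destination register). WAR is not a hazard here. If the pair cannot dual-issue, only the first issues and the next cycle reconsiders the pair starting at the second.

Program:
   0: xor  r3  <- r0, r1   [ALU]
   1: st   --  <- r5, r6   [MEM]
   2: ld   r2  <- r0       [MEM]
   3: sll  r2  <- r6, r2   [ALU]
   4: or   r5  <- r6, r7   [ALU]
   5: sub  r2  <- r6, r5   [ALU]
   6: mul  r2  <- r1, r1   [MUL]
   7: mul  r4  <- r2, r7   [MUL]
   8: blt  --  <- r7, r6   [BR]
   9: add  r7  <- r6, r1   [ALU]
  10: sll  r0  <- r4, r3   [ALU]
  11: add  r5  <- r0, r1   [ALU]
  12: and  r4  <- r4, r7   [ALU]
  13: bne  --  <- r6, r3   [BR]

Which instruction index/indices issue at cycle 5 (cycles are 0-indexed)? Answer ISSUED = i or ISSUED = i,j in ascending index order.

ISSUED = 7,8

[0] i0&i1  xor.ALU st.MEM  -- pair
[1] i2  ld.MEM  -- RAW+WAW r2
[2] i3&i4  sll.ALU or.ALU  -- pair
[3] i5  sub.ALU  -- WAW r2
[4] i6  mul.MUL  -- no-port MUL/MUL
[5] i7&i8  mul.MUL blt.BR  -- pair
[6] i9&i10  add.ALU sll.ALU  -- pair
[7] i11&i12  add.ALU and.ALU  -- pair
[8] i13  bne.BR  -- tail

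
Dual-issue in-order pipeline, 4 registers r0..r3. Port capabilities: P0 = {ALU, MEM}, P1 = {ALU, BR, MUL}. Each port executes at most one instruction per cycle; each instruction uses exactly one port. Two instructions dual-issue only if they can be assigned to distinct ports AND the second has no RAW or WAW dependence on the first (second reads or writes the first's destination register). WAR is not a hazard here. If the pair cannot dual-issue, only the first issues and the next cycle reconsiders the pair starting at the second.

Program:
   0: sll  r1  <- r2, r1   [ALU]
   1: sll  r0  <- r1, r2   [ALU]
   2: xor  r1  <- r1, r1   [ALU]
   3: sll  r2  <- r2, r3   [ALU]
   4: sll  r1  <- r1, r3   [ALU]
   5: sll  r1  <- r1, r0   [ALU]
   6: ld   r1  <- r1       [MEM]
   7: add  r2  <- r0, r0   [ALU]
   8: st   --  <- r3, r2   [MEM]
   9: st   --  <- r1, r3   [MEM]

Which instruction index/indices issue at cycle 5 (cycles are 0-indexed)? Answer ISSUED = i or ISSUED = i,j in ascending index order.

ISSUED = 8

c0: i0 sll  RAW r1
c1: i1+i2 sll/xor  dual
c2: i3+i4 sll/sll  dual
c3: i5 sll  RAW+WAW r1
c4: i6+i7 ld/add  dual
c5: i8 st  no-port MEM/MEM
c6: i9 st  tail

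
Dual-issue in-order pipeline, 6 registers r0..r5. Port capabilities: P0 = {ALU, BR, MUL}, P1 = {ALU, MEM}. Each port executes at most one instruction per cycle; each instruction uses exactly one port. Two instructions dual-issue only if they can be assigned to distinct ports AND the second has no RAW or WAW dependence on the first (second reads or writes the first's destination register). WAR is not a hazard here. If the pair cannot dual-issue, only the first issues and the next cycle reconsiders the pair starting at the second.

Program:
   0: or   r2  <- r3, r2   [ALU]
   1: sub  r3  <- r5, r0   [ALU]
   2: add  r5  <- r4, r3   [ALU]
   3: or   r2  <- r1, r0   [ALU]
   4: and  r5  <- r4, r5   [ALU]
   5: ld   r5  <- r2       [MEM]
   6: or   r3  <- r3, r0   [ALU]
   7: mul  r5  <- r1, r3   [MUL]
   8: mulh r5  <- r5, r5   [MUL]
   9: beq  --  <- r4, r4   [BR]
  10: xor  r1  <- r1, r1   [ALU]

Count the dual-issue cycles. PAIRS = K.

t=0 i0+i1:or;sub ; 2-wide
t=1 i2+i3:add;or ; 2-wide
t=2 i4:and ; WAW r5
t=3 i5+i6:ld;or ; 2-wide
t=4 i7:mul ; no-port MUL/MUL
t=5 i8:mulh ; no-port MUL/BR
t=6 i9+i10:beq;xor ; 2-wide

PAIRS = 4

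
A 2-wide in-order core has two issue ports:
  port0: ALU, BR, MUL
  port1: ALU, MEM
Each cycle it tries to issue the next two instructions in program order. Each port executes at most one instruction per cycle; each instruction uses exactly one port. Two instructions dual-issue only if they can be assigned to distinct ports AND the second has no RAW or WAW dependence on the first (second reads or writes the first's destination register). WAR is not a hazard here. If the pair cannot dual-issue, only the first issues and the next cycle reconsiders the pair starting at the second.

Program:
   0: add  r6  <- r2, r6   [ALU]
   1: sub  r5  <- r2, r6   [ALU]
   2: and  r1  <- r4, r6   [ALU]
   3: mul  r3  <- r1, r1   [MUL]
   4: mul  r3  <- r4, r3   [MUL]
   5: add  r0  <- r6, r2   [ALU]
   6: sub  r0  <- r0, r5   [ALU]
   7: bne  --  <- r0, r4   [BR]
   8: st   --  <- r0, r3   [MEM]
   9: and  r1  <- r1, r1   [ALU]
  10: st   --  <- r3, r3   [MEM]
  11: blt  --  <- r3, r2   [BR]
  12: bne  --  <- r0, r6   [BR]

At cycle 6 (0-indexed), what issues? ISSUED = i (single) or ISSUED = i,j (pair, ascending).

t=0 i0:add.ALU ; RAW r6
t=1 i1,i2:sub.ALU and.ALU ; pair
t=2 i3:mul.MUL ; no-port MUL/MUL
t=3 i4,i5:mul.MUL add.ALU ; pair
t=4 i6:sub.ALU ; RAW r0
t=5 i7,i8:bne.BR st.MEM ; pair
t=6 i9,i10:and.ALU st.MEM ; pair
t=7 i11:blt.BR ; no-port BR/BR
t=8 i12:bne.BR ; tail

ISSUED = 9,10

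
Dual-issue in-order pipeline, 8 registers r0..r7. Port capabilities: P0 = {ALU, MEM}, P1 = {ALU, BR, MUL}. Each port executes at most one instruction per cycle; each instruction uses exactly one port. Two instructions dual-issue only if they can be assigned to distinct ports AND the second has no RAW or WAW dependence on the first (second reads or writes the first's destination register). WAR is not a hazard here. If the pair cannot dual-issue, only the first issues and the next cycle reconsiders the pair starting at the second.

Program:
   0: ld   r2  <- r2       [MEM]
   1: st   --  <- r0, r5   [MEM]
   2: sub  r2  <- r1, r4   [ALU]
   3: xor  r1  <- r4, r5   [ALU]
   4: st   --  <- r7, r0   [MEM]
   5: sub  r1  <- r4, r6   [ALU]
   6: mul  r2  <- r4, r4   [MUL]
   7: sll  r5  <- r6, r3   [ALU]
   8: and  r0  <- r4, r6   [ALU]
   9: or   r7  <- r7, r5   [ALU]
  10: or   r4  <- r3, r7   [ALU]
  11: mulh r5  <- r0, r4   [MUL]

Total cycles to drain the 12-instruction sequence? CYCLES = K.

CYCLES = 8

t=0 i0:ld ; no-port MEM/MEM
t=1 i1,i2:st/sub ; 2-wide
t=2 i3,i4:xor/st ; 2-wide
t=3 i5,i6:sub/mul ; 2-wide
t=4 i7,i8:sll/and ; 2-wide
t=5 i9:or ; RAW r7
t=6 i10:or ; RAW r4
t=7 i11:mulh ; tail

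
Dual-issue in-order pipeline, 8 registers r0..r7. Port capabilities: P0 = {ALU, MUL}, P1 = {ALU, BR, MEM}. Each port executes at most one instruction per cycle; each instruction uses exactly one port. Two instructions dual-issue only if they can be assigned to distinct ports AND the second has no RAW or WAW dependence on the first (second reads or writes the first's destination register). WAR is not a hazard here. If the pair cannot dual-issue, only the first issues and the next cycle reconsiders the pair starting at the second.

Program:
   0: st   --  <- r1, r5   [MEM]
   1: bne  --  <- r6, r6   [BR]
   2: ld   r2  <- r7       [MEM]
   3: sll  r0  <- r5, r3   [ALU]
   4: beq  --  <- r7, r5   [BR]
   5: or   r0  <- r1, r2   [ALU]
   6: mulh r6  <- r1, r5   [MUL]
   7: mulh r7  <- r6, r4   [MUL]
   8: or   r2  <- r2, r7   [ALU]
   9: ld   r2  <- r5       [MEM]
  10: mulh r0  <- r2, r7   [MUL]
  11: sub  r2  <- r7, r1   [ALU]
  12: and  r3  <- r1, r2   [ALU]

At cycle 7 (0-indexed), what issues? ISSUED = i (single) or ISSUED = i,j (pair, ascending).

c0: i0 st  no-port MEM/BR
c1: i1 bne  no-port BR/MEM
c2: i2/i3 ld/sll  pair
c3: i4/i5 beq/or  pair
c4: i6 mulh  no-port MUL/MUL
c5: i7 mulh  RAW r7
c6: i8 or  WAW r2
c7: i9 ld  RAW r2
c8: i10/i11 mulh/sub  pair
c9: i12 and  tail

ISSUED = 9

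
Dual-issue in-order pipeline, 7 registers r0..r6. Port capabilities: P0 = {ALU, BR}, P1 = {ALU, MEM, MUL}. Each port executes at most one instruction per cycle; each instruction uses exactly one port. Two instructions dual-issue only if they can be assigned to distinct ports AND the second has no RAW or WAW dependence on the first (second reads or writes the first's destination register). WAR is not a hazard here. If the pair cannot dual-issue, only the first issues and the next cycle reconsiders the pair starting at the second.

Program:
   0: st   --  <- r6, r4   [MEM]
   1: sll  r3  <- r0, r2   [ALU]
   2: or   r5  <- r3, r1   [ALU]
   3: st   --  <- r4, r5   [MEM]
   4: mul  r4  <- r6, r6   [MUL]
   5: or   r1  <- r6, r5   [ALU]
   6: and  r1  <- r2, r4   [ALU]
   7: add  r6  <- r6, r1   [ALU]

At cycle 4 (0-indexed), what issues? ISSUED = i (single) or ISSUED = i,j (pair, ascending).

t=0 i0+i1:st+sll ; pair
t=1 i2:or ; RAW r5
t=2 i3:st ; no-port MEM/MUL
t=3 i4+i5:mul+or ; pair
t=4 i6:and ; RAW r1
t=5 i7:add ; tail

ISSUED = 6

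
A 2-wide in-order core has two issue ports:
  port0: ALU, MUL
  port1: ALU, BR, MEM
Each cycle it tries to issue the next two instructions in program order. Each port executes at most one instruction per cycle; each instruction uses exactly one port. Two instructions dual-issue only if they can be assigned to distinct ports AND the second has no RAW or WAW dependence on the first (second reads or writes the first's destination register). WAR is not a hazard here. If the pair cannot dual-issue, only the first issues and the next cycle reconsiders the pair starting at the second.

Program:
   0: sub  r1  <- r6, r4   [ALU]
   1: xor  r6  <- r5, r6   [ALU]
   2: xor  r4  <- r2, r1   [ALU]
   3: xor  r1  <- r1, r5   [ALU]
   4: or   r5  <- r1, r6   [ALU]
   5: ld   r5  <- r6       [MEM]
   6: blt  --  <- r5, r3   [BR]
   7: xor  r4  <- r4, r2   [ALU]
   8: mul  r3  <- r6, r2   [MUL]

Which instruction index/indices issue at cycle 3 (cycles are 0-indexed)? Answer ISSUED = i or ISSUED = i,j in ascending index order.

ISSUED = 5

#0 head=0: sub.ALU xor.ALU i0+i1 2-wide
#1 head=2: xor.ALU xor.ALU i2+i3 2-wide
#2 head=4: or.ALU i4 WAW r5
#3 head=5: ld.MEM i5 no-port MEM/BR
#4 head=6: blt.BR xor.ALU i6+i7 2-wide
#5 head=8: mul.MUL i8 tail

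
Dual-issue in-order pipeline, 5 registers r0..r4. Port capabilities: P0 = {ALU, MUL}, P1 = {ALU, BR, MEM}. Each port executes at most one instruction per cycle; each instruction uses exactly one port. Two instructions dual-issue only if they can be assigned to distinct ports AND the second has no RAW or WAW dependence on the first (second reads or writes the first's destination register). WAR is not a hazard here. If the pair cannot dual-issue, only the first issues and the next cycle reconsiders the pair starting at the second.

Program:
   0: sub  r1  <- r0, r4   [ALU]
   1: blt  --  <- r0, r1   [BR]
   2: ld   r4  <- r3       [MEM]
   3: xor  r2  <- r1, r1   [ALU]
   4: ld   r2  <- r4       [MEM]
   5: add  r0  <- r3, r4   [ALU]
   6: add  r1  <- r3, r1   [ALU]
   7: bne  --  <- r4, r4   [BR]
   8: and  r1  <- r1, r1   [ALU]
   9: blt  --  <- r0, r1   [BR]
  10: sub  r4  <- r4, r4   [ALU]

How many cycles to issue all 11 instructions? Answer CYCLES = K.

CYCLES = 7

0. sub.ALU @i0  | RAW r1
1. blt.BR @i1  | no-port BR/MEM
2. ld.MEM/xor.ALU @i2/i3  | dual
3. ld.MEM/add.ALU @i4/i5  | dual
4. add.ALU/bne.BR @i6/i7  | dual
5. and.ALU @i8  | RAW r1
6. blt.BR/sub.ALU @i9/i10  | dual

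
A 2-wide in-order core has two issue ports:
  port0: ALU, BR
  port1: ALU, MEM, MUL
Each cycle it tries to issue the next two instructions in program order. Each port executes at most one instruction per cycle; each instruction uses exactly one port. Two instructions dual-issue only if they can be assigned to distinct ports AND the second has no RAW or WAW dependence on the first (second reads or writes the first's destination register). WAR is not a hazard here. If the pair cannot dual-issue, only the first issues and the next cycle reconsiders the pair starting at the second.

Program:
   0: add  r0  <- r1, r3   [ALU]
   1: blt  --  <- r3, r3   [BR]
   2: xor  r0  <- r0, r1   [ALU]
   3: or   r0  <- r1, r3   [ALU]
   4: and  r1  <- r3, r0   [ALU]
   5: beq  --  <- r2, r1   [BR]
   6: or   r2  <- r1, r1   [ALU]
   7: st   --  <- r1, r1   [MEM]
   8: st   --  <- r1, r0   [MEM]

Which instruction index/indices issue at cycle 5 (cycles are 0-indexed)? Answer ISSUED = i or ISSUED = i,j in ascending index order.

c0: i0+i1 add.ALU/blt.BR  pair
c1: i2 xor.ALU  WAW r0
c2: i3 or.ALU  RAW r0
c3: i4 and.ALU  RAW r1
c4: i5+i6 beq.BR/or.ALU  pair
c5: i7 st.MEM  no-port MEM/MEM
c6: i8 st.MEM  tail

ISSUED = 7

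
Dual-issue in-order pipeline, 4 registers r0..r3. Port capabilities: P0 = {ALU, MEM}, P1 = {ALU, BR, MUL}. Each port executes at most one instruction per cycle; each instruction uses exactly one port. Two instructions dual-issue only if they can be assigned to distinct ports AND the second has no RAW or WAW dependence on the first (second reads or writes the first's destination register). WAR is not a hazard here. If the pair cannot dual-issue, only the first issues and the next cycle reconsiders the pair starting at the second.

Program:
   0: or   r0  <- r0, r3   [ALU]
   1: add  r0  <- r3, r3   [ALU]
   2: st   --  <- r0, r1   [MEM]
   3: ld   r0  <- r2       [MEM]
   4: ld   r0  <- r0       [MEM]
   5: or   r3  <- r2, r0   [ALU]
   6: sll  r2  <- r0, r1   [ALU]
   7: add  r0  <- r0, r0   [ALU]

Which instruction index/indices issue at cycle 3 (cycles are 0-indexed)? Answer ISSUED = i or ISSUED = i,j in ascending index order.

#0 head=0: or.ALU i0 WAW r0
#1 head=1: add.ALU i1 RAW r0
#2 head=2: st.MEM i2 no-port MEM/MEM
#3 head=3: ld.MEM i3 no-port MEM/MEM
#4 head=4: ld.MEM i4 RAW r0
#5 head=5: or.ALU+sll.ALU i5/i6 2-wide
#6 head=7: add.ALU i7 tail

ISSUED = 3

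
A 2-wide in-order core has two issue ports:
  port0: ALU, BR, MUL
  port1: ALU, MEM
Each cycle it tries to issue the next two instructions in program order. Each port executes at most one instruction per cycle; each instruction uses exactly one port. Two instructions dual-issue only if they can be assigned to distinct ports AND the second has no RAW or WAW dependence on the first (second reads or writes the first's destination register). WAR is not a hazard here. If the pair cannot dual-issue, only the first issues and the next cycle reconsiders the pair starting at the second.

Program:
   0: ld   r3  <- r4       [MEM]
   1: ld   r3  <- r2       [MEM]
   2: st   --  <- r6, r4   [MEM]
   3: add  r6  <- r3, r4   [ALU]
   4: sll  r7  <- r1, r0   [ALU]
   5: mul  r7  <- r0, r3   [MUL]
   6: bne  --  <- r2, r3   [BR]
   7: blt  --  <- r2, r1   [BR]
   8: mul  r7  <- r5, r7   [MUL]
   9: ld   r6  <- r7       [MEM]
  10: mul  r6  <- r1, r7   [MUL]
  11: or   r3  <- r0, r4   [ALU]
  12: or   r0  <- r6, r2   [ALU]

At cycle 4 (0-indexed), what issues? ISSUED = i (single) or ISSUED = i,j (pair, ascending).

ISSUED = 5

#0 head=0: ld i0 no-port MEM/MEM
#1 head=1: ld i1 no-port MEM/MEM
#2 head=2: st add i2&i3 dual
#3 head=4: sll i4 WAW r7
#4 head=5: mul i5 no-port MUL/BR
#5 head=6: bne i6 no-port BR/BR
#6 head=7: blt i7 no-port BR/MUL
#7 head=8: mul i8 RAW r7
#8 head=9: ld i9 WAW r6
#9 head=10: mul or i10&i11 dual
#10 head=12: or i12 tail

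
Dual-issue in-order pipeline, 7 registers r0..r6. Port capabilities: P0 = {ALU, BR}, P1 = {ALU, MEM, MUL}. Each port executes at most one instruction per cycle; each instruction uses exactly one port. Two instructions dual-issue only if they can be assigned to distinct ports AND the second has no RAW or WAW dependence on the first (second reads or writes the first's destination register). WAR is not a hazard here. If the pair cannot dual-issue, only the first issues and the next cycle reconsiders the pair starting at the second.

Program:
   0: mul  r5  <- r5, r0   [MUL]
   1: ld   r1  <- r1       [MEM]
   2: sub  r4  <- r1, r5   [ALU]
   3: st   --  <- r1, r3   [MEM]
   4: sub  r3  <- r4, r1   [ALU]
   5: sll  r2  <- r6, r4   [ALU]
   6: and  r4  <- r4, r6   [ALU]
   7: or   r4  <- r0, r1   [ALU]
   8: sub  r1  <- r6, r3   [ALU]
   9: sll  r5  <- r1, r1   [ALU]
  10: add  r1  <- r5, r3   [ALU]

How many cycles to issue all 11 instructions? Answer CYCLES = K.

CYCLES = 8

t=0 i0:mul.MUL ; no-port MUL/MEM
t=1 i1:ld.MEM ; RAW r1
t=2 i2&i3:sub.ALU+st.MEM ; 2-wide
t=3 i4&i5:sub.ALU+sll.ALU ; 2-wide
t=4 i6:and.ALU ; WAW r4
t=5 i7&i8:or.ALU+sub.ALU ; 2-wide
t=6 i9:sll.ALU ; RAW r5
t=7 i10:add.ALU ; tail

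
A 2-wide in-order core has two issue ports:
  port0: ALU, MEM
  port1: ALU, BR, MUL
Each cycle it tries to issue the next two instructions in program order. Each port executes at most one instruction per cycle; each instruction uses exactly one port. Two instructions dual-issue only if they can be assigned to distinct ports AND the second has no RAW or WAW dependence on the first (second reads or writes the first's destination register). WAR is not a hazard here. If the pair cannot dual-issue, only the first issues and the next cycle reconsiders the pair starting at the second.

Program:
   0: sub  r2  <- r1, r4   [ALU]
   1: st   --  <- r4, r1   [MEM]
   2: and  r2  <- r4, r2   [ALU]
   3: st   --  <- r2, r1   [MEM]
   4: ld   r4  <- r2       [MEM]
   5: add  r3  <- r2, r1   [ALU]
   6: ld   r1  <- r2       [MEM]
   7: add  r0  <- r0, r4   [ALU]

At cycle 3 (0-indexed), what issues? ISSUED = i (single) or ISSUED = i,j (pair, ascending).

ISSUED = 4,5

c0: i0+i1 sub/st  pair
c1: i2 and  RAW r2
c2: i3 st  no-port MEM/MEM
c3: i4+i5 ld/add  pair
c4: i6+i7 ld/add  pair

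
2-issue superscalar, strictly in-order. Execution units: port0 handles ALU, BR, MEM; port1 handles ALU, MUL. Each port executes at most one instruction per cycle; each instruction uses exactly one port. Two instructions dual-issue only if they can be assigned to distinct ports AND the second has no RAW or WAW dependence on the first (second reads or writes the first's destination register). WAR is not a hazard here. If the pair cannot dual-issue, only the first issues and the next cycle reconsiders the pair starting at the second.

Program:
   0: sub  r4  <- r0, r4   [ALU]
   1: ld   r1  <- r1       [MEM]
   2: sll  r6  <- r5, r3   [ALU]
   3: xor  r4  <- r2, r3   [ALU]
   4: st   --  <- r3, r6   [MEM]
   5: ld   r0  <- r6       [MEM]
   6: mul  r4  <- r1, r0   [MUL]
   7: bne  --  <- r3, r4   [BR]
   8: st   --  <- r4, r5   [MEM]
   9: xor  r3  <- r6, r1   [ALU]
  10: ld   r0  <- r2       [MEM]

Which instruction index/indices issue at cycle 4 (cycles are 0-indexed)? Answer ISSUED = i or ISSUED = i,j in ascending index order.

t=0 i0,i1:sub/ld ; dual
t=1 i2,i3:sll/xor ; dual
t=2 i4:st ; no-port MEM/MEM
t=3 i5:ld ; RAW r0
t=4 i6:mul ; RAW r4
t=5 i7:bne ; no-port BR/MEM
t=6 i8,i9:st/xor ; dual
t=7 i10:ld ; tail

ISSUED = 6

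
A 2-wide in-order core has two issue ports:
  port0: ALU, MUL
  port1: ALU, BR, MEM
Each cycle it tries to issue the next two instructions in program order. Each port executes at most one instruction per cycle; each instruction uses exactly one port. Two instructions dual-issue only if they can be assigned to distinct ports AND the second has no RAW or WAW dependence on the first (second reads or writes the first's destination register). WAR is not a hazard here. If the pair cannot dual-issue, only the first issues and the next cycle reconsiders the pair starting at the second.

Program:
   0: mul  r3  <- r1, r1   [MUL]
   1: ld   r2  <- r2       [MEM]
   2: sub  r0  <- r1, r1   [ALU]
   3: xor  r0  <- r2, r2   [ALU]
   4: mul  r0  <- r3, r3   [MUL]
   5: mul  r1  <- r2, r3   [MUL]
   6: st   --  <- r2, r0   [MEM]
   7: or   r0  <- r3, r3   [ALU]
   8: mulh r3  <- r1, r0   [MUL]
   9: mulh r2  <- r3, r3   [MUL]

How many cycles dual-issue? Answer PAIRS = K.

t=0 i0,i1:mul.MUL ld.MEM ; 2-wide
t=1 i2:sub.ALU ; WAW r0
t=2 i3:xor.ALU ; WAW r0
t=3 i4:mul.MUL ; no-port MUL/MUL
t=4 i5,i6:mul.MUL st.MEM ; 2-wide
t=5 i7:or.ALU ; RAW r0
t=6 i8:mulh.MUL ; no-port MUL/MUL
t=7 i9:mulh.MUL ; tail

PAIRS = 2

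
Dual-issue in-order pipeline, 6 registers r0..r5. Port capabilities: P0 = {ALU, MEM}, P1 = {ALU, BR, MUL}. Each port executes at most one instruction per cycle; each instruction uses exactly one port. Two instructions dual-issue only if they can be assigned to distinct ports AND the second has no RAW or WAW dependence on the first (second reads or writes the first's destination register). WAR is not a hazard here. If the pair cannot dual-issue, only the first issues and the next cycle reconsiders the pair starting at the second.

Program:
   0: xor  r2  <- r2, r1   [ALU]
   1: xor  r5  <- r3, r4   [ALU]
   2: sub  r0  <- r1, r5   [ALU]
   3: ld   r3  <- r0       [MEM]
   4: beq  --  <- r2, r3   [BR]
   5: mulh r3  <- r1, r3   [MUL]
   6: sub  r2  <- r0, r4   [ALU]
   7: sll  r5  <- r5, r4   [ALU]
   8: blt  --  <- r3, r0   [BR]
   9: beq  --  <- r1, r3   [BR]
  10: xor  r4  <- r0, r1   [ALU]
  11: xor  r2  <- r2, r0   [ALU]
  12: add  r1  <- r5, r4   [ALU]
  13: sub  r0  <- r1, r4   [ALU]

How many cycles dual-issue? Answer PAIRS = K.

PAIRS = 5

#0 head=0: xor xor i0&i1 2-wide
#1 head=2: sub i2 RAW r0
#2 head=3: ld i3 RAW r3
#3 head=4: beq i4 no-port BR/MUL
#4 head=5: mulh sub i5&i6 2-wide
#5 head=7: sll blt i7&i8 2-wide
#6 head=9: beq xor i9&i10 2-wide
#7 head=11: xor add i11&i12 2-wide
#8 head=13: sub i13 tail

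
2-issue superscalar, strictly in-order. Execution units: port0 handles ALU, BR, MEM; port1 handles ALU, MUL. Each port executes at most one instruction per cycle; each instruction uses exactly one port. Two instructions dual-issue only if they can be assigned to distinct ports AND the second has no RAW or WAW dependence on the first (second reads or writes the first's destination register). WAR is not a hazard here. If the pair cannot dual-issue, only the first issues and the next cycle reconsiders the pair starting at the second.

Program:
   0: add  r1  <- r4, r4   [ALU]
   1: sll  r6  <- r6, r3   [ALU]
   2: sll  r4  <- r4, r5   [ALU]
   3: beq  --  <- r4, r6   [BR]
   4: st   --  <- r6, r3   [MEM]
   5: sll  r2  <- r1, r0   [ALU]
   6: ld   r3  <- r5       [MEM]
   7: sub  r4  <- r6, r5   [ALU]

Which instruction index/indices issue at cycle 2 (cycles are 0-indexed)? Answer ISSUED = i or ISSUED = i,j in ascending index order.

c0: i0+i1 add+sll  2-wide
c1: i2 sll  RAW r4
c2: i3 beq  no-port BR/MEM
c3: i4+i5 st+sll  2-wide
c4: i6+i7 ld+sub  2-wide

ISSUED = 3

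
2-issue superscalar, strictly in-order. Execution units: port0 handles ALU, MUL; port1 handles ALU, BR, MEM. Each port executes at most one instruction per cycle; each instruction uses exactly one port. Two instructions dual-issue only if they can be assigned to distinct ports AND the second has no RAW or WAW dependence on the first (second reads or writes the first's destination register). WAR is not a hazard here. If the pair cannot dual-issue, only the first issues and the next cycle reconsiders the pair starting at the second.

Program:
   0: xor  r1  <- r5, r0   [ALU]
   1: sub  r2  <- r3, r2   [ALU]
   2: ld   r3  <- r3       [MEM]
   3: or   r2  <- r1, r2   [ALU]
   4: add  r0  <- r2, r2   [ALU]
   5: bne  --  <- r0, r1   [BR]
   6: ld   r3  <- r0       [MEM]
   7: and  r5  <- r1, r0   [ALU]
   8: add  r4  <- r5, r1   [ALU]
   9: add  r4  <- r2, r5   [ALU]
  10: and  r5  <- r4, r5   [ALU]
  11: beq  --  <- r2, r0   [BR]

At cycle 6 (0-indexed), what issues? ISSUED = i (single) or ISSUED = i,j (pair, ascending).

ISSUED = 9

t=0 i0/i1:xor sub ; 2-wide
t=1 i2/i3:ld or ; 2-wide
t=2 i4:add ; RAW r0
t=3 i5:bne ; no-port BR/MEM
t=4 i6/i7:ld and ; 2-wide
t=5 i8:add ; WAW r4
t=6 i9:add ; RAW r4
t=7 i10/i11:and beq ; 2-wide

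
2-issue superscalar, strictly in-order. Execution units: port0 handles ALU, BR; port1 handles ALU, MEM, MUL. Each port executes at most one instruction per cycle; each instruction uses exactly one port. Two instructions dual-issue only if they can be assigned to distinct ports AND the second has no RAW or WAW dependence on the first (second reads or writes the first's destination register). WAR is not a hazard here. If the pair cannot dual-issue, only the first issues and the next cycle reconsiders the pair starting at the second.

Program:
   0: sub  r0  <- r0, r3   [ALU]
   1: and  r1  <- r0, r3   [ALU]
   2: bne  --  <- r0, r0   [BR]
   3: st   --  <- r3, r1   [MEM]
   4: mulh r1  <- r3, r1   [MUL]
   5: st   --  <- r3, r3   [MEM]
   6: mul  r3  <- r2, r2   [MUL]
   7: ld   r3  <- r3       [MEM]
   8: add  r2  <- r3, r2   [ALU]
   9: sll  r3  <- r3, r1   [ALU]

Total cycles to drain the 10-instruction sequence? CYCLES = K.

CYCLES = 8

t=0 i0:sub ; RAW r0
t=1 i1&i2:and;bne ; pair
t=2 i3:st ; no-port MEM/MUL
t=3 i4:mulh ; no-port MUL/MEM
t=4 i5:st ; no-port MEM/MUL
t=5 i6:mul ; no-port MUL/MEM
t=6 i7:ld ; RAW r3
t=7 i8&i9:add;sll ; pair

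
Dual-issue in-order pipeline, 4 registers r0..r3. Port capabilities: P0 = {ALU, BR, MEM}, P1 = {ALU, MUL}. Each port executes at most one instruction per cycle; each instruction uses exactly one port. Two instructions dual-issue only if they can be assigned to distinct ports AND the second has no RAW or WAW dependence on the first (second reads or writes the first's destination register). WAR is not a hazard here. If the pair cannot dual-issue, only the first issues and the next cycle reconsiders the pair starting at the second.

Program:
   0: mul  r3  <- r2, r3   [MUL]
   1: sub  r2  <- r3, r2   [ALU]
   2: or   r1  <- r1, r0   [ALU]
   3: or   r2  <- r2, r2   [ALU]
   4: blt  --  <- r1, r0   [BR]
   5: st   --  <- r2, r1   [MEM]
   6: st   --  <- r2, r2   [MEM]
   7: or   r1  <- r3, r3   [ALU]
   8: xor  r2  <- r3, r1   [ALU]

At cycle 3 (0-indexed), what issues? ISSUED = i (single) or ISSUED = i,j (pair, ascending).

ISSUED = 5

[0] i0  mul.MUL  -- RAW r3
[1] i1/i2  sub.ALU or.ALU  -- 2-wide
[2] i3/i4  or.ALU blt.BR  -- 2-wide
[3] i5  st.MEM  -- no-port MEM/MEM
[4] i6/i7  st.MEM or.ALU  -- 2-wide
[5] i8  xor.ALU  -- tail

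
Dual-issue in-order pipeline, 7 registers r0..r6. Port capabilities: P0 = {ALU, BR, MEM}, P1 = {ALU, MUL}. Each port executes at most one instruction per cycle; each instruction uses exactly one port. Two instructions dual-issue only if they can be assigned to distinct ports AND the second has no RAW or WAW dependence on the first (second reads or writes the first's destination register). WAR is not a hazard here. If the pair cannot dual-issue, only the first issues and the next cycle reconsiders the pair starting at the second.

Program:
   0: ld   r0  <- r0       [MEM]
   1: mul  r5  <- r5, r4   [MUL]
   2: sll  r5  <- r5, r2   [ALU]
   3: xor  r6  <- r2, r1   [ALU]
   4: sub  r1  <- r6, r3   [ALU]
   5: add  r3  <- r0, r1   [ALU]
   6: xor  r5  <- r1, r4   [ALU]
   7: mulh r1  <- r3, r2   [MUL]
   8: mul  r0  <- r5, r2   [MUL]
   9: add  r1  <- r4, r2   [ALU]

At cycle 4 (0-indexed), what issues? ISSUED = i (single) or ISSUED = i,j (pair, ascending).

[0] i0/i1  ld.MEM+mul.MUL  -- pair
[1] i2/i3  sll.ALU+xor.ALU  -- pair
[2] i4  sub.ALU  -- RAW r1
[3] i5/i6  add.ALU+xor.ALU  -- pair
[4] i7  mulh.MUL  -- no-port MUL/MUL
[5] i8/i9  mul.MUL+add.ALU  -- pair

ISSUED = 7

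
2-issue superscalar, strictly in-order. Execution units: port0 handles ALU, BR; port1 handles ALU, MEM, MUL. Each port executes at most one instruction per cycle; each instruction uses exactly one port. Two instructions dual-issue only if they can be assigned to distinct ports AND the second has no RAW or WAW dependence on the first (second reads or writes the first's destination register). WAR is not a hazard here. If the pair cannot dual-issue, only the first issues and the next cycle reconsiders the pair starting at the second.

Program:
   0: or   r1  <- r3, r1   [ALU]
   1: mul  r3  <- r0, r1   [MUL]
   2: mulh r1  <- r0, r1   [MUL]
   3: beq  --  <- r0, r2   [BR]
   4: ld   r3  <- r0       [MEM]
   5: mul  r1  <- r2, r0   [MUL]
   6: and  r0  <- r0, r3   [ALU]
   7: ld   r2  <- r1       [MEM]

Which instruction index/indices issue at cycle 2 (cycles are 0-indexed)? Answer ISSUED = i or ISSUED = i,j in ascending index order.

t=0 i0:or ; RAW r1
t=1 i1:mul ; no-port MUL/MUL
t=2 i2+i3:mulh/beq ; 2-wide
t=3 i4:ld ; no-port MEM/MUL
t=4 i5+i6:mul/and ; 2-wide
t=5 i7:ld ; tail

ISSUED = 2,3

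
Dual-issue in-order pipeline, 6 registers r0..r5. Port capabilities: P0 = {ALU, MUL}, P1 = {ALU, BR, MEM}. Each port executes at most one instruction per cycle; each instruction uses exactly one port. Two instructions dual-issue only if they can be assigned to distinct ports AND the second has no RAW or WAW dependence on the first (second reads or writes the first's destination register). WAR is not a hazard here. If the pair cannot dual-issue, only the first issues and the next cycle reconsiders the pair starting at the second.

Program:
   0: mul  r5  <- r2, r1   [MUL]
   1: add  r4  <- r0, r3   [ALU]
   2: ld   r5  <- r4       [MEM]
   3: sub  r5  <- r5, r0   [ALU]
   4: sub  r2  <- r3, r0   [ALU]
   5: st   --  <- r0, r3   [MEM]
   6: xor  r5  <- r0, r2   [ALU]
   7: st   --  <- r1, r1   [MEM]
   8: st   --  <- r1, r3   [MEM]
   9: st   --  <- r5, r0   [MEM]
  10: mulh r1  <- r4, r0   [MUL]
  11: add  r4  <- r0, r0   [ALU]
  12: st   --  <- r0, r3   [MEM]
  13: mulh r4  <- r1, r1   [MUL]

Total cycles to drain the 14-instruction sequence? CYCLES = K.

#0 head=0: mul.MUL add.ALU i0+i1 dual
#1 head=2: ld.MEM i2 RAW+WAW r5
#2 head=3: sub.ALU sub.ALU i3+i4 dual
#3 head=5: st.MEM xor.ALU i5+i6 dual
#4 head=7: st.MEM i7 no-port MEM/MEM
#5 head=8: st.MEM i8 no-port MEM/MEM
#6 head=9: st.MEM mulh.MUL i9+i10 dual
#7 head=11: add.ALU st.MEM i11+i12 dual
#8 head=13: mulh.MUL i13 tail

CYCLES = 9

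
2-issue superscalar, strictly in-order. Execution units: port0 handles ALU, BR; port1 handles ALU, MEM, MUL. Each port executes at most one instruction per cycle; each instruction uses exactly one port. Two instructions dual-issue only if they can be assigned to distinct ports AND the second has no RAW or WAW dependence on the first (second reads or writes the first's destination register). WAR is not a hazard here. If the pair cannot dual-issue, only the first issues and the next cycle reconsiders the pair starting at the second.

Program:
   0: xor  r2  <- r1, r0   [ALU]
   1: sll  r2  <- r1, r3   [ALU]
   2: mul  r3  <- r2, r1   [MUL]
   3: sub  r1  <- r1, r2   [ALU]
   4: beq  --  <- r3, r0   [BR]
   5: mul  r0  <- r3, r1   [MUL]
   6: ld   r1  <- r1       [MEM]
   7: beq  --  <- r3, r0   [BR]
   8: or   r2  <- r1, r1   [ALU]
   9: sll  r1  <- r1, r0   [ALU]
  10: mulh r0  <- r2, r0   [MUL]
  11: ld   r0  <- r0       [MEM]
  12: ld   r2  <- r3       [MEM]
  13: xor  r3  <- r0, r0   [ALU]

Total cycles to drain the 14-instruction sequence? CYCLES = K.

CYCLES = 9

#0 head=0: xor i0 WAW r2
#1 head=1: sll i1 RAW r2
#2 head=2: mul/sub i2&i3 dual
#3 head=4: beq/mul i4&i5 dual
#4 head=6: ld/beq i6&i7 dual
#5 head=8: or/sll i8&i9 dual
#6 head=10: mulh i10 no-port MUL/MEM
#7 head=11: ld i11 no-port MEM/MEM
#8 head=12: ld/xor i12&i13 dual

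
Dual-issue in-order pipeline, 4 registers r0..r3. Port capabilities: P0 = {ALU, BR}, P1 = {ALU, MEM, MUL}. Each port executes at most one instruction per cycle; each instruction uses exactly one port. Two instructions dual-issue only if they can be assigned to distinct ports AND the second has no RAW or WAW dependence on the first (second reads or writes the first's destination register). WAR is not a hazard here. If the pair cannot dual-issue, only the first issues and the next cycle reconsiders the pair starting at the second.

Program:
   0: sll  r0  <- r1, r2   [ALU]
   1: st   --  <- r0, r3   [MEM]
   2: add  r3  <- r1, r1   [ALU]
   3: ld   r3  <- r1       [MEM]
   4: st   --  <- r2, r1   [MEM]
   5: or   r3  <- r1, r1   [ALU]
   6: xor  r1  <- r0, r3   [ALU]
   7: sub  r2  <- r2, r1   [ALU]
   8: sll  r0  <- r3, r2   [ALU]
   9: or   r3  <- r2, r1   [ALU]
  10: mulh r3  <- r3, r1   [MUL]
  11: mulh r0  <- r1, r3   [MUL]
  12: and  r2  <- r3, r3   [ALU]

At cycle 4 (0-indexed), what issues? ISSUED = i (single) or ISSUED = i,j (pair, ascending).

#0 head=0: sll.ALU i0 RAW r0
#1 head=1: st.MEM/add.ALU i1,i2 dual
#2 head=3: ld.MEM i3 no-port MEM/MEM
#3 head=4: st.MEM/or.ALU i4,i5 dual
#4 head=6: xor.ALU i6 RAW r1
#5 head=7: sub.ALU i7 RAW r2
#6 head=8: sll.ALU/or.ALU i8,i9 dual
#7 head=10: mulh.MUL i10 no-port MUL/MUL
#8 head=11: mulh.MUL/and.ALU i11,i12 dual

ISSUED = 6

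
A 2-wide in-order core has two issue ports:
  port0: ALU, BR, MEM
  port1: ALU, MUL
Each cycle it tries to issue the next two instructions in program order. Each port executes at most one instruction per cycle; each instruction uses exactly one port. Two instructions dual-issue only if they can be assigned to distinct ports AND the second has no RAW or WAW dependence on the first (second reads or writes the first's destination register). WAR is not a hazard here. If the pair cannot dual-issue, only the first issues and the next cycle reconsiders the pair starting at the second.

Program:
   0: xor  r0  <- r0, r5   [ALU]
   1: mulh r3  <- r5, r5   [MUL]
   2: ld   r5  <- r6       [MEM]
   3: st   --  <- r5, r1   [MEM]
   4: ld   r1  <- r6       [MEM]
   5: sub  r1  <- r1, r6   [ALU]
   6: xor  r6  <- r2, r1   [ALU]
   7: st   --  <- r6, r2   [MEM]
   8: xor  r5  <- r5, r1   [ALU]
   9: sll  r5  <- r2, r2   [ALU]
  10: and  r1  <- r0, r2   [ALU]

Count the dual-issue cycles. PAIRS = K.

PAIRS = 3

c0: i0+i1 xor.ALU;mulh.MUL  2-wide
c1: i2 ld.MEM  no-port MEM/MEM
c2: i3 st.MEM  no-port MEM/MEM
c3: i4 ld.MEM  RAW+WAW r1
c4: i5 sub.ALU  RAW r1
c5: i6 xor.ALU  RAW r6
c6: i7+i8 st.MEM;xor.ALU  2-wide
c7: i9+i10 sll.ALU;and.ALU  2-wide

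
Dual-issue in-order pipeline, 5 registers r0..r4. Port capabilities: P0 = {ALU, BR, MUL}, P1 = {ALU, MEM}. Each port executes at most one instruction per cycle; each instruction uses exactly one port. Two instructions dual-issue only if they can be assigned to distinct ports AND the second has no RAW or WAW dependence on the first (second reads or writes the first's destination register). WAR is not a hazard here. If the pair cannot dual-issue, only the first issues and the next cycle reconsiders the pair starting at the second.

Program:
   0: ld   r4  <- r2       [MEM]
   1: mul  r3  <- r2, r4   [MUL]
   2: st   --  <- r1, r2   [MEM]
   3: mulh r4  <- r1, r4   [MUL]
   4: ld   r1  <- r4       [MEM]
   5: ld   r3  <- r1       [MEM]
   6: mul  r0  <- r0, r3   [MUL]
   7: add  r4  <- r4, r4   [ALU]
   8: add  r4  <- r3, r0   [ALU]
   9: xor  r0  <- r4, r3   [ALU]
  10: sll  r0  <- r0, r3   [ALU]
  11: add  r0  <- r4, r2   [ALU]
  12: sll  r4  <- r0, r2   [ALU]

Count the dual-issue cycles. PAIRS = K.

c0: i0 ld  RAW r4
c1: i1+i2 mul+st  dual
c2: i3 mulh  RAW r4
c3: i4 ld  no-port MEM/MEM
c4: i5 ld  RAW r3
c5: i6+i7 mul+add  dual
c6: i8 add  RAW r4
c7: i9 xor  RAW+WAW r0
c8: i10 sll  WAW r0
c9: i11 add  RAW r0
c10: i12 sll  tail

PAIRS = 2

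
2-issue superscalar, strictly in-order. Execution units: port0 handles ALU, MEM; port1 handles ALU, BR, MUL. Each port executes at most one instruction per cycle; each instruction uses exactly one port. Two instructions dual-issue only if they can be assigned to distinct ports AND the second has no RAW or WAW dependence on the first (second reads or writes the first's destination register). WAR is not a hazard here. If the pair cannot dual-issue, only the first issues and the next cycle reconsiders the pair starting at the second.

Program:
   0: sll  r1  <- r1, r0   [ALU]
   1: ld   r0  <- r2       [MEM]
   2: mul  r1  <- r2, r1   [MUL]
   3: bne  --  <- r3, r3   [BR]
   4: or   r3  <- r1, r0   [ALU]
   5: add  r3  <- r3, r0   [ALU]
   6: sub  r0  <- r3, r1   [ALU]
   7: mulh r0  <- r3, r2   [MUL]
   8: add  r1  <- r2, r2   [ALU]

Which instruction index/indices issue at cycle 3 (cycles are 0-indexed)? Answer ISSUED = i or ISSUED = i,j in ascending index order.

[0] i0&i1  sll+ld  -- pair
[1] i2  mul  -- no-port MUL/BR
[2] i3&i4  bne+or  -- pair
[3] i5  add  -- RAW r3
[4] i6  sub  -- WAW r0
[5] i7&i8  mulh+add  -- pair

ISSUED = 5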